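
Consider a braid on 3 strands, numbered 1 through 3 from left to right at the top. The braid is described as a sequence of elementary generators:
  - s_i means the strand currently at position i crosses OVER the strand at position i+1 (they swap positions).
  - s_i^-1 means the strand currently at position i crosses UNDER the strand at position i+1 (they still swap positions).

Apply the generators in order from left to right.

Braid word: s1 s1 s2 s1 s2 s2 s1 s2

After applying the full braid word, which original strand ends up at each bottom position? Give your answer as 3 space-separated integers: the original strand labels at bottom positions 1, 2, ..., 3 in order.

Answer: 1 2 3

Derivation:
Gen 1 (s1): strand 1 crosses over strand 2. Perm now: [2 1 3]
Gen 2 (s1): strand 2 crosses over strand 1. Perm now: [1 2 3]
Gen 3 (s2): strand 2 crosses over strand 3. Perm now: [1 3 2]
Gen 4 (s1): strand 1 crosses over strand 3. Perm now: [3 1 2]
Gen 5 (s2): strand 1 crosses over strand 2. Perm now: [3 2 1]
Gen 6 (s2): strand 2 crosses over strand 1. Perm now: [3 1 2]
Gen 7 (s1): strand 3 crosses over strand 1. Perm now: [1 3 2]
Gen 8 (s2): strand 3 crosses over strand 2. Perm now: [1 2 3]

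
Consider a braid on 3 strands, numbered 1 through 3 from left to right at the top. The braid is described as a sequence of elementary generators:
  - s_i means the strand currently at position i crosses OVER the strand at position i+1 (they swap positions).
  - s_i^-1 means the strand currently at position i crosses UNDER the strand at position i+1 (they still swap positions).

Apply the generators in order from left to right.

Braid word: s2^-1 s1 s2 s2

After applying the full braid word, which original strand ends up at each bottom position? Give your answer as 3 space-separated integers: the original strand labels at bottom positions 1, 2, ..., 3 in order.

Answer: 3 1 2

Derivation:
Gen 1 (s2^-1): strand 2 crosses under strand 3. Perm now: [1 3 2]
Gen 2 (s1): strand 1 crosses over strand 3. Perm now: [3 1 2]
Gen 3 (s2): strand 1 crosses over strand 2. Perm now: [3 2 1]
Gen 4 (s2): strand 2 crosses over strand 1. Perm now: [3 1 2]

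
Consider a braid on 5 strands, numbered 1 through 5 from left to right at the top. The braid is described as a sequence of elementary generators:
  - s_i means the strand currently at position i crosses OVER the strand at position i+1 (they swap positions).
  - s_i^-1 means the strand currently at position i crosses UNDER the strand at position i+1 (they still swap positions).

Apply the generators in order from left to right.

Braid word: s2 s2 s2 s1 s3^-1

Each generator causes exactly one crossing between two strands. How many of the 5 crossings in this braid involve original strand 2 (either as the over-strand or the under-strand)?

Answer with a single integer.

Gen 1: crossing 2x3. Involves strand 2? yes. Count so far: 1
Gen 2: crossing 3x2. Involves strand 2? yes. Count so far: 2
Gen 3: crossing 2x3. Involves strand 2? yes. Count so far: 3
Gen 4: crossing 1x3. Involves strand 2? no. Count so far: 3
Gen 5: crossing 2x4. Involves strand 2? yes. Count so far: 4

Answer: 4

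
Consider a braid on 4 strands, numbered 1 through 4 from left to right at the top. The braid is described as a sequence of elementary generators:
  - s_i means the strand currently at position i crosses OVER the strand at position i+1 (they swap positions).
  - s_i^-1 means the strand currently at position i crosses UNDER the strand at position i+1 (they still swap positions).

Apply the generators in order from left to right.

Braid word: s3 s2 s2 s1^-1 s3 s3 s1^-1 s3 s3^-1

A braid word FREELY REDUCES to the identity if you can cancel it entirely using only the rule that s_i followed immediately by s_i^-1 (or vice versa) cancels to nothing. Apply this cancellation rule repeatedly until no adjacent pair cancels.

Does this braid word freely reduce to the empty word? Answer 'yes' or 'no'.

Gen 1 (s3): push. Stack: [s3]
Gen 2 (s2): push. Stack: [s3 s2]
Gen 3 (s2): push. Stack: [s3 s2 s2]
Gen 4 (s1^-1): push. Stack: [s3 s2 s2 s1^-1]
Gen 5 (s3): push. Stack: [s3 s2 s2 s1^-1 s3]
Gen 6 (s3): push. Stack: [s3 s2 s2 s1^-1 s3 s3]
Gen 7 (s1^-1): push. Stack: [s3 s2 s2 s1^-1 s3 s3 s1^-1]
Gen 8 (s3): push. Stack: [s3 s2 s2 s1^-1 s3 s3 s1^-1 s3]
Gen 9 (s3^-1): cancels prior s3. Stack: [s3 s2 s2 s1^-1 s3 s3 s1^-1]
Reduced word: s3 s2 s2 s1^-1 s3 s3 s1^-1

Answer: no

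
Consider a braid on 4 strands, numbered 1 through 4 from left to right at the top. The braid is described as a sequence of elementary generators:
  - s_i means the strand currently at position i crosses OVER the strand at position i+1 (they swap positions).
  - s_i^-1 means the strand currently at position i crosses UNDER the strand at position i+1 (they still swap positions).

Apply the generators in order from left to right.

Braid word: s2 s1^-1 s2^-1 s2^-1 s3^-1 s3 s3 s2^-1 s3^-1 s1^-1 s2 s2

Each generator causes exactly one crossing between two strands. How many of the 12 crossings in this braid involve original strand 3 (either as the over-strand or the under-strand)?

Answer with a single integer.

Answer: 5

Derivation:
Gen 1: crossing 2x3. Involves strand 3? yes. Count so far: 1
Gen 2: crossing 1x3. Involves strand 3? yes. Count so far: 2
Gen 3: crossing 1x2. Involves strand 3? no. Count so far: 2
Gen 4: crossing 2x1. Involves strand 3? no. Count so far: 2
Gen 5: crossing 2x4. Involves strand 3? no. Count so far: 2
Gen 6: crossing 4x2. Involves strand 3? no. Count so far: 2
Gen 7: crossing 2x4. Involves strand 3? no. Count so far: 2
Gen 8: crossing 1x4. Involves strand 3? no. Count so far: 2
Gen 9: crossing 1x2. Involves strand 3? no. Count so far: 2
Gen 10: crossing 3x4. Involves strand 3? yes. Count so far: 3
Gen 11: crossing 3x2. Involves strand 3? yes. Count so far: 4
Gen 12: crossing 2x3. Involves strand 3? yes. Count so far: 5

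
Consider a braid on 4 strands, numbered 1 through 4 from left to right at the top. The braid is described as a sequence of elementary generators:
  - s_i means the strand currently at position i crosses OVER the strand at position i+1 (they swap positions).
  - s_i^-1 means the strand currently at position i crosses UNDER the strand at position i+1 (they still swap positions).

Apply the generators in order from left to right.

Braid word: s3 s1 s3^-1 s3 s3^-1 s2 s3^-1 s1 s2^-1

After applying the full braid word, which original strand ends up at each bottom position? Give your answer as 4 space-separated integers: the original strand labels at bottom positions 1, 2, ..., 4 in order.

Gen 1 (s3): strand 3 crosses over strand 4. Perm now: [1 2 4 3]
Gen 2 (s1): strand 1 crosses over strand 2. Perm now: [2 1 4 3]
Gen 3 (s3^-1): strand 4 crosses under strand 3. Perm now: [2 1 3 4]
Gen 4 (s3): strand 3 crosses over strand 4. Perm now: [2 1 4 3]
Gen 5 (s3^-1): strand 4 crosses under strand 3. Perm now: [2 1 3 4]
Gen 6 (s2): strand 1 crosses over strand 3. Perm now: [2 3 1 4]
Gen 7 (s3^-1): strand 1 crosses under strand 4. Perm now: [2 3 4 1]
Gen 8 (s1): strand 2 crosses over strand 3. Perm now: [3 2 4 1]
Gen 9 (s2^-1): strand 2 crosses under strand 4. Perm now: [3 4 2 1]

Answer: 3 4 2 1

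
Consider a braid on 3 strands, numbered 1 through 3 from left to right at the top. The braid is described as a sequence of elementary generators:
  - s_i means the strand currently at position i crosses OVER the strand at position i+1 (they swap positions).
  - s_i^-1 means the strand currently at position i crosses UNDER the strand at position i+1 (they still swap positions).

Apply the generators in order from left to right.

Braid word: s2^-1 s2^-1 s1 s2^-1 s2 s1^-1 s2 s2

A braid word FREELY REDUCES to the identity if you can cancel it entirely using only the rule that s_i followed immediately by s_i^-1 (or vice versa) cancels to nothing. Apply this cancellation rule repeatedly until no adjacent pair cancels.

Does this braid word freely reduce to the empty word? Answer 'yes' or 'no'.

Gen 1 (s2^-1): push. Stack: [s2^-1]
Gen 2 (s2^-1): push. Stack: [s2^-1 s2^-1]
Gen 3 (s1): push. Stack: [s2^-1 s2^-1 s1]
Gen 4 (s2^-1): push. Stack: [s2^-1 s2^-1 s1 s2^-1]
Gen 5 (s2): cancels prior s2^-1. Stack: [s2^-1 s2^-1 s1]
Gen 6 (s1^-1): cancels prior s1. Stack: [s2^-1 s2^-1]
Gen 7 (s2): cancels prior s2^-1. Stack: [s2^-1]
Gen 8 (s2): cancels prior s2^-1. Stack: []
Reduced word: (empty)

Answer: yes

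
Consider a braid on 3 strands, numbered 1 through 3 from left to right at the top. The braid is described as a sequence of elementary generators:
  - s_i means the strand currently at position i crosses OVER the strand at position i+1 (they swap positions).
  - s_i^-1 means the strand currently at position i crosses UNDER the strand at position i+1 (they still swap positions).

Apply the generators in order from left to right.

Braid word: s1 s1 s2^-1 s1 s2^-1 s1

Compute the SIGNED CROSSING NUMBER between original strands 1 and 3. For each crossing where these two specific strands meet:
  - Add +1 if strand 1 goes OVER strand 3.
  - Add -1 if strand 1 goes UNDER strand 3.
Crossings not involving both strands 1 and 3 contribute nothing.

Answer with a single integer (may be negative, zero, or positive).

Answer: 1

Derivation:
Gen 1: crossing 1x2. Both 1&3? no. Sum: 0
Gen 2: crossing 2x1. Both 1&3? no. Sum: 0
Gen 3: crossing 2x3. Both 1&3? no. Sum: 0
Gen 4: 1 over 3. Both 1&3? yes. Contrib: +1. Sum: 1
Gen 5: crossing 1x2. Both 1&3? no. Sum: 1
Gen 6: crossing 3x2. Both 1&3? no. Sum: 1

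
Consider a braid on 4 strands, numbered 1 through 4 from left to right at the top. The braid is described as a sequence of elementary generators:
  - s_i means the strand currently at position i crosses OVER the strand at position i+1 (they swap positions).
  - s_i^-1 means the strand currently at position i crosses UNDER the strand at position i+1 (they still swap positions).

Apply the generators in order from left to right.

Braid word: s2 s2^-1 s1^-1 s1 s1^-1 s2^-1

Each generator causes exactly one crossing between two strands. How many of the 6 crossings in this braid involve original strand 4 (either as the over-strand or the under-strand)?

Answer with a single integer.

Answer: 0

Derivation:
Gen 1: crossing 2x3. Involves strand 4? no. Count so far: 0
Gen 2: crossing 3x2. Involves strand 4? no. Count so far: 0
Gen 3: crossing 1x2. Involves strand 4? no. Count so far: 0
Gen 4: crossing 2x1. Involves strand 4? no. Count so far: 0
Gen 5: crossing 1x2. Involves strand 4? no. Count so far: 0
Gen 6: crossing 1x3. Involves strand 4? no. Count so far: 0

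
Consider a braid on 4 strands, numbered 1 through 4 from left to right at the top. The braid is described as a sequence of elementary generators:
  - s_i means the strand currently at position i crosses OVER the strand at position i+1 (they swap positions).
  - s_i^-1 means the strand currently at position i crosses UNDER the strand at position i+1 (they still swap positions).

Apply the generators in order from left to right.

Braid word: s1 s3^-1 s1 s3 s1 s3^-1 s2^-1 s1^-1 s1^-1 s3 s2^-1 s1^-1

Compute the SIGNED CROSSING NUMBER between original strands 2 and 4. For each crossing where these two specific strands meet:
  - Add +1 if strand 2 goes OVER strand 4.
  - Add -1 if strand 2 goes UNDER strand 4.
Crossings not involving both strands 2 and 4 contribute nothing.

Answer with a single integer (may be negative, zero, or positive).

Answer: 0

Derivation:
Gen 1: crossing 1x2. Both 2&4? no. Sum: 0
Gen 2: crossing 3x4. Both 2&4? no. Sum: 0
Gen 3: crossing 2x1. Both 2&4? no. Sum: 0
Gen 4: crossing 4x3. Both 2&4? no. Sum: 0
Gen 5: crossing 1x2. Both 2&4? no. Sum: 0
Gen 6: crossing 3x4. Both 2&4? no. Sum: 0
Gen 7: crossing 1x4. Both 2&4? no. Sum: 0
Gen 8: 2 under 4. Both 2&4? yes. Contrib: -1. Sum: -1
Gen 9: 4 under 2. Both 2&4? yes. Contrib: +1. Sum: 0
Gen 10: crossing 1x3. Both 2&4? no. Sum: 0
Gen 11: crossing 4x3. Both 2&4? no. Sum: 0
Gen 12: crossing 2x3. Both 2&4? no. Sum: 0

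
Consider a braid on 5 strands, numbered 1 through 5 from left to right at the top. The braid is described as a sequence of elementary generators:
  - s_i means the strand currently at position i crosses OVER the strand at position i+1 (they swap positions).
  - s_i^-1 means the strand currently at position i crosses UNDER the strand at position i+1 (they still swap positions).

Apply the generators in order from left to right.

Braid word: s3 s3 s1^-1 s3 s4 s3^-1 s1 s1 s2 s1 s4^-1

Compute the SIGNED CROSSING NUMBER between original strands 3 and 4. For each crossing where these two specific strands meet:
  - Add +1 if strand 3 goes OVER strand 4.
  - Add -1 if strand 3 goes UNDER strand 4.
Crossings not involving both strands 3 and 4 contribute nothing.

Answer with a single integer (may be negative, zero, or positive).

Gen 1: 3 over 4. Both 3&4? yes. Contrib: +1. Sum: 1
Gen 2: 4 over 3. Both 3&4? yes. Contrib: -1. Sum: 0
Gen 3: crossing 1x2. Both 3&4? no. Sum: 0
Gen 4: 3 over 4. Both 3&4? yes. Contrib: +1. Sum: 1
Gen 5: crossing 3x5. Both 3&4? no. Sum: 1
Gen 6: crossing 4x5. Both 3&4? no. Sum: 1
Gen 7: crossing 2x1. Both 3&4? no. Sum: 1
Gen 8: crossing 1x2. Both 3&4? no. Sum: 1
Gen 9: crossing 1x5. Both 3&4? no. Sum: 1
Gen 10: crossing 2x5. Both 3&4? no. Sum: 1
Gen 11: 4 under 3. Both 3&4? yes. Contrib: +1. Sum: 2

Answer: 2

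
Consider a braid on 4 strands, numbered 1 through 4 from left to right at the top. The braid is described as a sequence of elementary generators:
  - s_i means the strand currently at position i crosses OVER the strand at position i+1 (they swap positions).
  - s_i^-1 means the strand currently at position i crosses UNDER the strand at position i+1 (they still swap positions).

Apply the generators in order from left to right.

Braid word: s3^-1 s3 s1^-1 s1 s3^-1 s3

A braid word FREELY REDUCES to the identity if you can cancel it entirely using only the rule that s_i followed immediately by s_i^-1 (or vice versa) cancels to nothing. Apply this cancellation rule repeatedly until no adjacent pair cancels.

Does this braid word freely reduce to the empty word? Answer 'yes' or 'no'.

Answer: yes

Derivation:
Gen 1 (s3^-1): push. Stack: [s3^-1]
Gen 2 (s3): cancels prior s3^-1. Stack: []
Gen 3 (s1^-1): push. Stack: [s1^-1]
Gen 4 (s1): cancels prior s1^-1. Stack: []
Gen 5 (s3^-1): push. Stack: [s3^-1]
Gen 6 (s3): cancels prior s3^-1. Stack: []
Reduced word: (empty)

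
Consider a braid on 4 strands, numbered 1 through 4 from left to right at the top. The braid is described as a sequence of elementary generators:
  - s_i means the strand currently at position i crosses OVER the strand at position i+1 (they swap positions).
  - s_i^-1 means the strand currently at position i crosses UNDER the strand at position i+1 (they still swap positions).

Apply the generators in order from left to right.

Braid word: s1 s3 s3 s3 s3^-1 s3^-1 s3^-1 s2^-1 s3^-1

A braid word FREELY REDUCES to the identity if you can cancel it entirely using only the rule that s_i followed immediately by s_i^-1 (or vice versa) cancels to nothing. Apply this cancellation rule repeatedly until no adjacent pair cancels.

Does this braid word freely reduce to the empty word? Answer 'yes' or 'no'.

Gen 1 (s1): push. Stack: [s1]
Gen 2 (s3): push. Stack: [s1 s3]
Gen 3 (s3): push. Stack: [s1 s3 s3]
Gen 4 (s3): push. Stack: [s1 s3 s3 s3]
Gen 5 (s3^-1): cancels prior s3. Stack: [s1 s3 s3]
Gen 6 (s3^-1): cancels prior s3. Stack: [s1 s3]
Gen 7 (s3^-1): cancels prior s3. Stack: [s1]
Gen 8 (s2^-1): push. Stack: [s1 s2^-1]
Gen 9 (s3^-1): push. Stack: [s1 s2^-1 s3^-1]
Reduced word: s1 s2^-1 s3^-1

Answer: no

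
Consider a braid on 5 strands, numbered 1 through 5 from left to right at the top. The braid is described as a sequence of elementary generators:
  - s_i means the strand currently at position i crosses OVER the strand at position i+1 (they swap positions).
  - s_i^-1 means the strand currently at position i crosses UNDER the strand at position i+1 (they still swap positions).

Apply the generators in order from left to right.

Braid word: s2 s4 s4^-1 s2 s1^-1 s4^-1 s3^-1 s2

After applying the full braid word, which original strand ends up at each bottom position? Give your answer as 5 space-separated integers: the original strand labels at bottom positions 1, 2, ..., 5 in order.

Gen 1 (s2): strand 2 crosses over strand 3. Perm now: [1 3 2 4 5]
Gen 2 (s4): strand 4 crosses over strand 5. Perm now: [1 3 2 5 4]
Gen 3 (s4^-1): strand 5 crosses under strand 4. Perm now: [1 3 2 4 5]
Gen 4 (s2): strand 3 crosses over strand 2. Perm now: [1 2 3 4 5]
Gen 5 (s1^-1): strand 1 crosses under strand 2. Perm now: [2 1 3 4 5]
Gen 6 (s4^-1): strand 4 crosses under strand 5. Perm now: [2 1 3 5 4]
Gen 7 (s3^-1): strand 3 crosses under strand 5. Perm now: [2 1 5 3 4]
Gen 8 (s2): strand 1 crosses over strand 5. Perm now: [2 5 1 3 4]

Answer: 2 5 1 3 4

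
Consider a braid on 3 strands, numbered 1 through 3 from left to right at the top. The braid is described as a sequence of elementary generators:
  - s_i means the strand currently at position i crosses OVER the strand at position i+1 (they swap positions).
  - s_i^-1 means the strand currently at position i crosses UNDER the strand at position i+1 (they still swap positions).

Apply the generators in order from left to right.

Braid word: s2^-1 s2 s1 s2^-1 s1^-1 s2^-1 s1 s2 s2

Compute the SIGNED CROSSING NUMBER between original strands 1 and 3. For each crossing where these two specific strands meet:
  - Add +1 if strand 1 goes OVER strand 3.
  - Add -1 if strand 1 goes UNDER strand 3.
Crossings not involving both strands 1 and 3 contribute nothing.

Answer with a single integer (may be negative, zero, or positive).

Answer: -2

Derivation:
Gen 1: crossing 2x3. Both 1&3? no. Sum: 0
Gen 2: crossing 3x2. Both 1&3? no. Sum: 0
Gen 3: crossing 1x2. Both 1&3? no. Sum: 0
Gen 4: 1 under 3. Both 1&3? yes. Contrib: -1. Sum: -1
Gen 5: crossing 2x3. Both 1&3? no. Sum: -1
Gen 6: crossing 2x1. Both 1&3? no. Sum: -1
Gen 7: 3 over 1. Both 1&3? yes. Contrib: -1. Sum: -2
Gen 8: crossing 3x2. Both 1&3? no. Sum: -2
Gen 9: crossing 2x3. Both 1&3? no. Sum: -2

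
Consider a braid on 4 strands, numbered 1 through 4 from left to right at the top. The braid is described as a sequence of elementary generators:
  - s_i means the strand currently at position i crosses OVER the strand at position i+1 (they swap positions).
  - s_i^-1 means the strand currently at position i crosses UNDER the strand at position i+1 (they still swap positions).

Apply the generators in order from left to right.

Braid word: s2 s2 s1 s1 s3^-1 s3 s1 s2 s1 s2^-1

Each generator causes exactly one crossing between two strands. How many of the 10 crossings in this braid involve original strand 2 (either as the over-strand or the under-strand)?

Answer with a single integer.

Answer: 7

Derivation:
Gen 1: crossing 2x3. Involves strand 2? yes. Count so far: 1
Gen 2: crossing 3x2. Involves strand 2? yes. Count so far: 2
Gen 3: crossing 1x2. Involves strand 2? yes. Count so far: 3
Gen 4: crossing 2x1. Involves strand 2? yes. Count so far: 4
Gen 5: crossing 3x4. Involves strand 2? no. Count so far: 4
Gen 6: crossing 4x3. Involves strand 2? no. Count so far: 4
Gen 7: crossing 1x2. Involves strand 2? yes. Count so far: 5
Gen 8: crossing 1x3. Involves strand 2? no. Count so far: 5
Gen 9: crossing 2x3. Involves strand 2? yes. Count so far: 6
Gen 10: crossing 2x1. Involves strand 2? yes. Count so far: 7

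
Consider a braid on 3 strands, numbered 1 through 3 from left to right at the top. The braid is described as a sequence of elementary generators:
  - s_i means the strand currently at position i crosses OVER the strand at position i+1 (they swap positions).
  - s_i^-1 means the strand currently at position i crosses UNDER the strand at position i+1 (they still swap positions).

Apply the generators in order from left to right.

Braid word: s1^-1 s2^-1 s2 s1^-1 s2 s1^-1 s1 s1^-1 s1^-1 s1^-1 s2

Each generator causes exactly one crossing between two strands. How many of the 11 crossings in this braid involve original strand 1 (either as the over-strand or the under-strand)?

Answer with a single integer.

Gen 1: crossing 1x2. Involves strand 1? yes. Count so far: 1
Gen 2: crossing 1x3. Involves strand 1? yes. Count so far: 2
Gen 3: crossing 3x1. Involves strand 1? yes. Count so far: 3
Gen 4: crossing 2x1. Involves strand 1? yes. Count so far: 4
Gen 5: crossing 2x3. Involves strand 1? no. Count so far: 4
Gen 6: crossing 1x3. Involves strand 1? yes. Count so far: 5
Gen 7: crossing 3x1. Involves strand 1? yes. Count so far: 6
Gen 8: crossing 1x3. Involves strand 1? yes. Count so far: 7
Gen 9: crossing 3x1. Involves strand 1? yes. Count so far: 8
Gen 10: crossing 1x3. Involves strand 1? yes. Count so far: 9
Gen 11: crossing 1x2. Involves strand 1? yes. Count so far: 10

Answer: 10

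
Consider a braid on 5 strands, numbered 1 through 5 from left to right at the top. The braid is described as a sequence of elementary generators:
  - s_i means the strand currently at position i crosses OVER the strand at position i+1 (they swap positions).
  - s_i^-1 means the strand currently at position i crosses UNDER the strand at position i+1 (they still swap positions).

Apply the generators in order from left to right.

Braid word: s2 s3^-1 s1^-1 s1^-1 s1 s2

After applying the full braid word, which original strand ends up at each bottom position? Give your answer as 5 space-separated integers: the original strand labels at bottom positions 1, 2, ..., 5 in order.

Gen 1 (s2): strand 2 crosses over strand 3. Perm now: [1 3 2 4 5]
Gen 2 (s3^-1): strand 2 crosses under strand 4. Perm now: [1 3 4 2 5]
Gen 3 (s1^-1): strand 1 crosses under strand 3. Perm now: [3 1 4 2 5]
Gen 4 (s1^-1): strand 3 crosses under strand 1. Perm now: [1 3 4 2 5]
Gen 5 (s1): strand 1 crosses over strand 3. Perm now: [3 1 4 2 5]
Gen 6 (s2): strand 1 crosses over strand 4. Perm now: [3 4 1 2 5]

Answer: 3 4 1 2 5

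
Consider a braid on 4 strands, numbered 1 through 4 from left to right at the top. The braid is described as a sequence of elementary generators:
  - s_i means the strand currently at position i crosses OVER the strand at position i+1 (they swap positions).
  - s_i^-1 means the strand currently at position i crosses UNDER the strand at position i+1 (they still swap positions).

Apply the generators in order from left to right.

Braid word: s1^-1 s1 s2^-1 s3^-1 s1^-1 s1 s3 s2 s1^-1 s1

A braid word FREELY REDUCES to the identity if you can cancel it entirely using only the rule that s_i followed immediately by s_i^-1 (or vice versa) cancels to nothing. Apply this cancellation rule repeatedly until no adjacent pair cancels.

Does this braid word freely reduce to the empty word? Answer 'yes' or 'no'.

Gen 1 (s1^-1): push. Stack: [s1^-1]
Gen 2 (s1): cancels prior s1^-1. Stack: []
Gen 3 (s2^-1): push. Stack: [s2^-1]
Gen 4 (s3^-1): push. Stack: [s2^-1 s3^-1]
Gen 5 (s1^-1): push. Stack: [s2^-1 s3^-1 s1^-1]
Gen 6 (s1): cancels prior s1^-1. Stack: [s2^-1 s3^-1]
Gen 7 (s3): cancels prior s3^-1. Stack: [s2^-1]
Gen 8 (s2): cancels prior s2^-1. Stack: []
Gen 9 (s1^-1): push. Stack: [s1^-1]
Gen 10 (s1): cancels prior s1^-1. Stack: []
Reduced word: (empty)

Answer: yes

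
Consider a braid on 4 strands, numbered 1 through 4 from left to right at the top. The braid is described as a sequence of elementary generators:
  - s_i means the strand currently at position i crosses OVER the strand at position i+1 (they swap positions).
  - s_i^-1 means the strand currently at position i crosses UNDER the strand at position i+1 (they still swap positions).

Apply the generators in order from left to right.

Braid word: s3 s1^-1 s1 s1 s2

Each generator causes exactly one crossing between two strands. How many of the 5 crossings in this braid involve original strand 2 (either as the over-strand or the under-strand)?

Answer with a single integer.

Gen 1: crossing 3x4. Involves strand 2? no. Count so far: 0
Gen 2: crossing 1x2. Involves strand 2? yes. Count so far: 1
Gen 3: crossing 2x1. Involves strand 2? yes. Count so far: 2
Gen 4: crossing 1x2. Involves strand 2? yes. Count so far: 3
Gen 5: crossing 1x4. Involves strand 2? no. Count so far: 3

Answer: 3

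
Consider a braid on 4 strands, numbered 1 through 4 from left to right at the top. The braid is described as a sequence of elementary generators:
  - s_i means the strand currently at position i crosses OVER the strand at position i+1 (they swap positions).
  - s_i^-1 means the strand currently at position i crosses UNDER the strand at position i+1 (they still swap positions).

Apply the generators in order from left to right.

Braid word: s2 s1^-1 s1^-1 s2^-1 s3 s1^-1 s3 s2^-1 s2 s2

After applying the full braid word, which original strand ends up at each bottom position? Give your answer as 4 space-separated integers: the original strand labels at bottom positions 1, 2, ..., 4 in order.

Answer: 2 3 1 4

Derivation:
Gen 1 (s2): strand 2 crosses over strand 3. Perm now: [1 3 2 4]
Gen 2 (s1^-1): strand 1 crosses under strand 3. Perm now: [3 1 2 4]
Gen 3 (s1^-1): strand 3 crosses under strand 1. Perm now: [1 3 2 4]
Gen 4 (s2^-1): strand 3 crosses under strand 2. Perm now: [1 2 3 4]
Gen 5 (s3): strand 3 crosses over strand 4. Perm now: [1 2 4 3]
Gen 6 (s1^-1): strand 1 crosses under strand 2. Perm now: [2 1 4 3]
Gen 7 (s3): strand 4 crosses over strand 3. Perm now: [2 1 3 4]
Gen 8 (s2^-1): strand 1 crosses under strand 3. Perm now: [2 3 1 4]
Gen 9 (s2): strand 3 crosses over strand 1. Perm now: [2 1 3 4]
Gen 10 (s2): strand 1 crosses over strand 3. Perm now: [2 3 1 4]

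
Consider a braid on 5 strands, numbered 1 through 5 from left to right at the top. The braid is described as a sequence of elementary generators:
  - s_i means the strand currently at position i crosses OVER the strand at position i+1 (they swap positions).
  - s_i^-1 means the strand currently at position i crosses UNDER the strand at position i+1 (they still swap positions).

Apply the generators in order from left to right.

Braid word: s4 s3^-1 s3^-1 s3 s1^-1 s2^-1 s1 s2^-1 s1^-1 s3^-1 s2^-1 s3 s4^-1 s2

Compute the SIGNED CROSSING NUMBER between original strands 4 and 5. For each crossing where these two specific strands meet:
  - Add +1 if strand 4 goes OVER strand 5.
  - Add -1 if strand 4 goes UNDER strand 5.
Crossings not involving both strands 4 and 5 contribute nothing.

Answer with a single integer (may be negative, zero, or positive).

Answer: 2

Derivation:
Gen 1: 4 over 5. Both 4&5? yes. Contrib: +1. Sum: 1
Gen 2: crossing 3x5. Both 4&5? no. Sum: 1
Gen 3: crossing 5x3. Both 4&5? no. Sum: 1
Gen 4: crossing 3x5. Both 4&5? no. Sum: 1
Gen 5: crossing 1x2. Both 4&5? no. Sum: 1
Gen 6: crossing 1x5. Both 4&5? no. Sum: 1
Gen 7: crossing 2x5. Both 4&5? no. Sum: 1
Gen 8: crossing 2x1. Both 4&5? no. Sum: 1
Gen 9: crossing 5x1. Both 4&5? no. Sum: 1
Gen 10: crossing 2x3. Both 4&5? no. Sum: 1
Gen 11: crossing 5x3. Both 4&5? no. Sum: 1
Gen 12: crossing 5x2. Both 4&5? no. Sum: 1
Gen 13: 5 under 4. Both 4&5? yes. Contrib: +1. Sum: 2
Gen 14: crossing 3x2. Both 4&5? no. Sum: 2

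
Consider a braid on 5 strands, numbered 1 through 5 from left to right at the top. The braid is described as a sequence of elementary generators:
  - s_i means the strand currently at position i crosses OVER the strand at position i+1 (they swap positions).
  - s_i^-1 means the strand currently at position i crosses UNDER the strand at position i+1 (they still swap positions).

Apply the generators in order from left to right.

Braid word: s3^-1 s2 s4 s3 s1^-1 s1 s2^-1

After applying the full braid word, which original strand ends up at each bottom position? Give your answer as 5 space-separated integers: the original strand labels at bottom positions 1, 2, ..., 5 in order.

Gen 1 (s3^-1): strand 3 crosses under strand 4. Perm now: [1 2 4 3 5]
Gen 2 (s2): strand 2 crosses over strand 4. Perm now: [1 4 2 3 5]
Gen 3 (s4): strand 3 crosses over strand 5. Perm now: [1 4 2 5 3]
Gen 4 (s3): strand 2 crosses over strand 5. Perm now: [1 4 5 2 3]
Gen 5 (s1^-1): strand 1 crosses under strand 4. Perm now: [4 1 5 2 3]
Gen 6 (s1): strand 4 crosses over strand 1. Perm now: [1 4 5 2 3]
Gen 7 (s2^-1): strand 4 crosses under strand 5. Perm now: [1 5 4 2 3]

Answer: 1 5 4 2 3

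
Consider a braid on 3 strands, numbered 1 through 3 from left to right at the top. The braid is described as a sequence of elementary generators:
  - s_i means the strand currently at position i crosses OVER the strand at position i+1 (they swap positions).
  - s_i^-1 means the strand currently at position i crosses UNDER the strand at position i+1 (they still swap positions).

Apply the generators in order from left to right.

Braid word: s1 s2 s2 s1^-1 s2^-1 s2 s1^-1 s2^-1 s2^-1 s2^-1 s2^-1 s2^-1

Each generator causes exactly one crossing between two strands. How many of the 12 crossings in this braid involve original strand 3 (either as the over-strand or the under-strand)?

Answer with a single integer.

Answer: 9

Derivation:
Gen 1: crossing 1x2. Involves strand 3? no. Count so far: 0
Gen 2: crossing 1x3. Involves strand 3? yes. Count so far: 1
Gen 3: crossing 3x1. Involves strand 3? yes. Count so far: 2
Gen 4: crossing 2x1. Involves strand 3? no. Count so far: 2
Gen 5: crossing 2x3. Involves strand 3? yes. Count so far: 3
Gen 6: crossing 3x2. Involves strand 3? yes. Count so far: 4
Gen 7: crossing 1x2. Involves strand 3? no. Count so far: 4
Gen 8: crossing 1x3. Involves strand 3? yes. Count so far: 5
Gen 9: crossing 3x1. Involves strand 3? yes. Count so far: 6
Gen 10: crossing 1x3. Involves strand 3? yes. Count so far: 7
Gen 11: crossing 3x1. Involves strand 3? yes. Count so far: 8
Gen 12: crossing 1x3. Involves strand 3? yes. Count so far: 9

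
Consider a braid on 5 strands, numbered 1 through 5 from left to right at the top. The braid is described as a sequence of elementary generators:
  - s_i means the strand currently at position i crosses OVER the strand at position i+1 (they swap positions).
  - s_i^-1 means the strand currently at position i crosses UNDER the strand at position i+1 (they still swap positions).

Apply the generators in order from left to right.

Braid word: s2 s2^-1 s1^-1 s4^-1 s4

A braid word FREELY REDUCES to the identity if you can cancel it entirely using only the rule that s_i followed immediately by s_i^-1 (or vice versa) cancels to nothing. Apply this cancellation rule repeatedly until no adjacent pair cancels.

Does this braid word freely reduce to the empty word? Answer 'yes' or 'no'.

Answer: no

Derivation:
Gen 1 (s2): push. Stack: [s2]
Gen 2 (s2^-1): cancels prior s2. Stack: []
Gen 3 (s1^-1): push. Stack: [s1^-1]
Gen 4 (s4^-1): push. Stack: [s1^-1 s4^-1]
Gen 5 (s4): cancels prior s4^-1. Stack: [s1^-1]
Reduced word: s1^-1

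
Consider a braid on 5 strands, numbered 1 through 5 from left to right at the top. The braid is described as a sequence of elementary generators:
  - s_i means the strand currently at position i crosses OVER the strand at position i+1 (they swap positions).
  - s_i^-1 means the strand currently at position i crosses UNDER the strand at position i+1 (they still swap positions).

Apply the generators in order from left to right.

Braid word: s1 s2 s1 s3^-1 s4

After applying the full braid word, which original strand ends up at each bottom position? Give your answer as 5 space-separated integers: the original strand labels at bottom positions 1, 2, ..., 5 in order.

Gen 1 (s1): strand 1 crosses over strand 2. Perm now: [2 1 3 4 5]
Gen 2 (s2): strand 1 crosses over strand 3. Perm now: [2 3 1 4 5]
Gen 3 (s1): strand 2 crosses over strand 3. Perm now: [3 2 1 4 5]
Gen 4 (s3^-1): strand 1 crosses under strand 4. Perm now: [3 2 4 1 5]
Gen 5 (s4): strand 1 crosses over strand 5. Perm now: [3 2 4 5 1]

Answer: 3 2 4 5 1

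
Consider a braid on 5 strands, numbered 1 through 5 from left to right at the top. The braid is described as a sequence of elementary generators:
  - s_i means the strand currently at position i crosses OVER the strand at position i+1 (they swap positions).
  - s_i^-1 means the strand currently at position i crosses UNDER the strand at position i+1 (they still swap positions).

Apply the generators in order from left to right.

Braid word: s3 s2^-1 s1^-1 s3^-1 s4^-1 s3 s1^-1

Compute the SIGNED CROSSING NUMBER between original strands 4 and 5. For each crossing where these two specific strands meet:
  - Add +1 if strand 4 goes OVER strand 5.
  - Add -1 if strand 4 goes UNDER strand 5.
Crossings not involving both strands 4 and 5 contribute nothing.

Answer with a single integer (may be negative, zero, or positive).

Answer: 0

Derivation:
Gen 1: crossing 3x4. Both 4&5? no. Sum: 0
Gen 2: crossing 2x4. Both 4&5? no. Sum: 0
Gen 3: crossing 1x4. Both 4&5? no. Sum: 0
Gen 4: crossing 2x3. Both 4&5? no. Sum: 0
Gen 5: crossing 2x5. Both 4&5? no. Sum: 0
Gen 6: crossing 3x5. Both 4&5? no. Sum: 0
Gen 7: crossing 4x1. Both 4&5? no. Sum: 0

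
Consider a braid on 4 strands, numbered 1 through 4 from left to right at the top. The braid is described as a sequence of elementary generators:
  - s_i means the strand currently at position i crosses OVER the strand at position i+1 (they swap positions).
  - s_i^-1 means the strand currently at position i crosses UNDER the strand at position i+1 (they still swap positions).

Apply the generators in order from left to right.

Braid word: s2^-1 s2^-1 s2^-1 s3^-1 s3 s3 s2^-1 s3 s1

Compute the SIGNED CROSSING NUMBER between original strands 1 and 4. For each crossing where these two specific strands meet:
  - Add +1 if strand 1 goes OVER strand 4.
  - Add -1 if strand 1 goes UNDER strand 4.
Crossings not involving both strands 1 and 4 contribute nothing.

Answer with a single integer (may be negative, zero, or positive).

Answer: 1

Derivation:
Gen 1: crossing 2x3. Both 1&4? no. Sum: 0
Gen 2: crossing 3x2. Both 1&4? no. Sum: 0
Gen 3: crossing 2x3. Both 1&4? no. Sum: 0
Gen 4: crossing 2x4. Both 1&4? no. Sum: 0
Gen 5: crossing 4x2. Both 1&4? no. Sum: 0
Gen 6: crossing 2x4. Both 1&4? no. Sum: 0
Gen 7: crossing 3x4. Both 1&4? no. Sum: 0
Gen 8: crossing 3x2. Both 1&4? no. Sum: 0
Gen 9: 1 over 4. Both 1&4? yes. Contrib: +1. Sum: 1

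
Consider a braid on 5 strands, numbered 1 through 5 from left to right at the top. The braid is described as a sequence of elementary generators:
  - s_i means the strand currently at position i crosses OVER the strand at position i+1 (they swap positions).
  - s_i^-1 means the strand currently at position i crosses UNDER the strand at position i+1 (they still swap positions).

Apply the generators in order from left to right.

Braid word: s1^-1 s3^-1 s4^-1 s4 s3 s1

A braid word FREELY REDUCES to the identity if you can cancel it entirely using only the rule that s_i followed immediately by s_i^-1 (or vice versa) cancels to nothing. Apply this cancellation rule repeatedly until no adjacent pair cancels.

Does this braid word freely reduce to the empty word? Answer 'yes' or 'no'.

Gen 1 (s1^-1): push. Stack: [s1^-1]
Gen 2 (s3^-1): push. Stack: [s1^-1 s3^-1]
Gen 3 (s4^-1): push. Stack: [s1^-1 s3^-1 s4^-1]
Gen 4 (s4): cancels prior s4^-1. Stack: [s1^-1 s3^-1]
Gen 5 (s3): cancels prior s3^-1. Stack: [s1^-1]
Gen 6 (s1): cancels prior s1^-1. Stack: []
Reduced word: (empty)

Answer: yes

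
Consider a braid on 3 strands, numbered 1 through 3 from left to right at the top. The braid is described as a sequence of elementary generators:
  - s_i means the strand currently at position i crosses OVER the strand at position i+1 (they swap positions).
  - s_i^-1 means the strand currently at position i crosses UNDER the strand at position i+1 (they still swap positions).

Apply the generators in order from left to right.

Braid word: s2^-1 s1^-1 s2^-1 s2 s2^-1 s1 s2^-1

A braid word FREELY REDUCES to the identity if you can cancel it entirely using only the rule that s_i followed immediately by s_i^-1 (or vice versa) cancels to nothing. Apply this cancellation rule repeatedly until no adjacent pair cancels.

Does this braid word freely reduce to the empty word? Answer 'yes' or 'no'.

Gen 1 (s2^-1): push. Stack: [s2^-1]
Gen 2 (s1^-1): push. Stack: [s2^-1 s1^-1]
Gen 3 (s2^-1): push. Stack: [s2^-1 s1^-1 s2^-1]
Gen 4 (s2): cancels prior s2^-1. Stack: [s2^-1 s1^-1]
Gen 5 (s2^-1): push. Stack: [s2^-1 s1^-1 s2^-1]
Gen 6 (s1): push. Stack: [s2^-1 s1^-1 s2^-1 s1]
Gen 7 (s2^-1): push. Stack: [s2^-1 s1^-1 s2^-1 s1 s2^-1]
Reduced word: s2^-1 s1^-1 s2^-1 s1 s2^-1

Answer: no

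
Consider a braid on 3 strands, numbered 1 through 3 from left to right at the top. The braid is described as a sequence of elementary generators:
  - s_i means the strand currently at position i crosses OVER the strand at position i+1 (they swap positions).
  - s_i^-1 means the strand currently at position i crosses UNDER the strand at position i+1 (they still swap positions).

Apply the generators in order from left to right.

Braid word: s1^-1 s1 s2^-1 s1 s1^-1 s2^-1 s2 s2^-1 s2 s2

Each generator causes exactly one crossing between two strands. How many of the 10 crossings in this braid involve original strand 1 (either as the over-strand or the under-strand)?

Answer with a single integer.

Answer: 4

Derivation:
Gen 1: crossing 1x2. Involves strand 1? yes. Count so far: 1
Gen 2: crossing 2x1. Involves strand 1? yes. Count so far: 2
Gen 3: crossing 2x3. Involves strand 1? no. Count so far: 2
Gen 4: crossing 1x3. Involves strand 1? yes. Count so far: 3
Gen 5: crossing 3x1. Involves strand 1? yes. Count so far: 4
Gen 6: crossing 3x2. Involves strand 1? no. Count so far: 4
Gen 7: crossing 2x3. Involves strand 1? no. Count so far: 4
Gen 8: crossing 3x2. Involves strand 1? no. Count so far: 4
Gen 9: crossing 2x3. Involves strand 1? no. Count so far: 4
Gen 10: crossing 3x2. Involves strand 1? no. Count so far: 4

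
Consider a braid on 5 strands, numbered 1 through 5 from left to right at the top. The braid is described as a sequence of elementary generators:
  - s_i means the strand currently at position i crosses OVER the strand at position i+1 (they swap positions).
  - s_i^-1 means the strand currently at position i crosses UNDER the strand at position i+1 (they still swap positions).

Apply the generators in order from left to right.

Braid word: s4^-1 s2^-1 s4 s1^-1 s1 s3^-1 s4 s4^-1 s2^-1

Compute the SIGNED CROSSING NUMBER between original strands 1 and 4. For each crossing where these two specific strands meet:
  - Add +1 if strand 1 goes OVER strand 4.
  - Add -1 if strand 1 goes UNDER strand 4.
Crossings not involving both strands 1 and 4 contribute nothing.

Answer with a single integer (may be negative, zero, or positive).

Answer: 0

Derivation:
Gen 1: crossing 4x5. Both 1&4? no. Sum: 0
Gen 2: crossing 2x3. Both 1&4? no. Sum: 0
Gen 3: crossing 5x4. Both 1&4? no. Sum: 0
Gen 4: crossing 1x3. Both 1&4? no. Sum: 0
Gen 5: crossing 3x1. Both 1&4? no. Sum: 0
Gen 6: crossing 2x4. Both 1&4? no. Sum: 0
Gen 7: crossing 2x5. Both 1&4? no. Sum: 0
Gen 8: crossing 5x2. Both 1&4? no. Sum: 0
Gen 9: crossing 3x4. Both 1&4? no. Sum: 0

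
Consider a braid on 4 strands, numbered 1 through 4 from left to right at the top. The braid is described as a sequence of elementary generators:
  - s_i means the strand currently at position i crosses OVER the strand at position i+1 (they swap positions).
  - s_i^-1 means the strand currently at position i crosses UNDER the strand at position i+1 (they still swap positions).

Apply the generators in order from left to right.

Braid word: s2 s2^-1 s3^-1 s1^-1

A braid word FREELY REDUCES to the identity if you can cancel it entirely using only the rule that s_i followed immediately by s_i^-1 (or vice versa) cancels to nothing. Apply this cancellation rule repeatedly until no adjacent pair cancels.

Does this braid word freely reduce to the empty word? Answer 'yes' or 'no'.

Gen 1 (s2): push. Stack: [s2]
Gen 2 (s2^-1): cancels prior s2. Stack: []
Gen 3 (s3^-1): push. Stack: [s3^-1]
Gen 4 (s1^-1): push. Stack: [s3^-1 s1^-1]
Reduced word: s3^-1 s1^-1

Answer: no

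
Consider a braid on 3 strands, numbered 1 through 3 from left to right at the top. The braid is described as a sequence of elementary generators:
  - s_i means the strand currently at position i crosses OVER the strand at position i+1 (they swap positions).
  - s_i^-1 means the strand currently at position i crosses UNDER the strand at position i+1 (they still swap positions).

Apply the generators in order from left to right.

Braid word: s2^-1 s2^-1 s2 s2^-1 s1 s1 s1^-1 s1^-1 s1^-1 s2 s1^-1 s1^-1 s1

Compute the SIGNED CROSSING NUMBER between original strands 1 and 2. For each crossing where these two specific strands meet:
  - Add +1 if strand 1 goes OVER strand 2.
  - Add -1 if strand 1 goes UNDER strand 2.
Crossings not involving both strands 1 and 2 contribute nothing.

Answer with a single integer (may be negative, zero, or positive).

Answer: -1

Derivation:
Gen 1: crossing 2x3. Both 1&2? no. Sum: 0
Gen 2: crossing 3x2. Both 1&2? no. Sum: 0
Gen 3: crossing 2x3. Both 1&2? no. Sum: 0
Gen 4: crossing 3x2. Both 1&2? no. Sum: 0
Gen 5: 1 over 2. Both 1&2? yes. Contrib: +1. Sum: 1
Gen 6: 2 over 1. Both 1&2? yes. Contrib: -1. Sum: 0
Gen 7: 1 under 2. Both 1&2? yes. Contrib: -1. Sum: -1
Gen 8: 2 under 1. Both 1&2? yes. Contrib: +1. Sum: 0
Gen 9: 1 under 2. Both 1&2? yes. Contrib: -1. Sum: -1
Gen 10: crossing 1x3. Both 1&2? no. Sum: -1
Gen 11: crossing 2x3. Both 1&2? no. Sum: -1
Gen 12: crossing 3x2. Both 1&2? no. Sum: -1
Gen 13: crossing 2x3. Both 1&2? no. Sum: -1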